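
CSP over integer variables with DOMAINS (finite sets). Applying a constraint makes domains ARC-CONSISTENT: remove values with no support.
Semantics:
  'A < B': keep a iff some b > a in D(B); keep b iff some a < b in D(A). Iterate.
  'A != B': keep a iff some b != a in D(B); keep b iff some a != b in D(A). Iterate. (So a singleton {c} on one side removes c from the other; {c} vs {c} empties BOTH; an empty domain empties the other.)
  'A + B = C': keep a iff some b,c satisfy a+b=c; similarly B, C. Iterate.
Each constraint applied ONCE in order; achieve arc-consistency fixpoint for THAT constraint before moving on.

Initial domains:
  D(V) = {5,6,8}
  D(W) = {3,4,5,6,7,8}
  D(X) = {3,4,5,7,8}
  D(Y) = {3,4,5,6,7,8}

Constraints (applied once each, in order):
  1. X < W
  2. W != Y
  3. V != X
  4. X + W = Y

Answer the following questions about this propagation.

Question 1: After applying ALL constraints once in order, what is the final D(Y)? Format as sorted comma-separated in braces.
Constraint 1 (X < W) on D(X)={3,4,5,7,8} D(W)={3,4,5,6,7,8}: X {3,4,5,7,8}->{3,4,5,7}; W {3,4,5,6,7,8}->{4,5,6,7,8}
Constraint 2 (W != Y) on D(W)={4,5,6,7,8} D(Y)={3,4,5,6,7,8}: no change
Constraint 3 (V != X) on D(V)={5,6,8} D(X)={3,4,5,7}: no change
Constraint 4 (X + W = Y) on D(X)={3,4,5,7} D(W)={4,5,6,7,8} D(Y)={3,4,5,6,7,8}: X {3,4,5,7}->{3,4}; W {4,5,6,7,8}->{4,5}; Y {3,4,5,6,7,8}->{7,8}
So after all 4 constraints: D(Y) = {7,8}

Answer: {7,8}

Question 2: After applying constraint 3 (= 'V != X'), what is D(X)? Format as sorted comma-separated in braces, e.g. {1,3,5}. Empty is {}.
Constraint 1 (X < W) on D(X)={3,4,5,7,8} D(W)={3,4,5,6,7,8}: X {3,4,5,7,8}->{3,4,5,7}; W {3,4,5,6,7,8}->{4,5,6,7,8}
Constraint 2 (W != Y) on D(W)={4,5,6,7,8} D(Y)={3,4,5,6,7,8}: no change
Constraint 3 (V != X) on D(V)={5,6,8} D(X)={3,4,5,7}: no change
So after constraint 3: D(X) = {3,4,5,7}

Answer: {3,4,5,7}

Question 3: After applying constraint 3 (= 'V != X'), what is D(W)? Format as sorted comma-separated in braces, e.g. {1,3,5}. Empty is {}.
Constraint 1 (X < W) on D(X)={3,4,5,7,8} D(W)={3,4,5,6,7,8}: X {3,4,5,7,8}->{3,4,5,7}; W {3,4,5,6,7,8}->{4,5,6,7,8}
Constraint 2 (W != Y) on D(W)={4,5,6,7,8} D(Y)={3,4,5,6,7,8}: no change
Constraint 3 (V != X) on D(V)={5,6,8} D(X)={3,4,5,7}: no change
So after constraint 3: D(W) = {4,5,6,7,8}

Answer: {4,5,6,7,8}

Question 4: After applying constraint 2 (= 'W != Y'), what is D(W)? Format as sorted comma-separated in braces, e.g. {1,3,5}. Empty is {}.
Answer: {4,5,6,7,8}

Derivation:
Constraint 1 (X < W) on D(X)={3,4,5,7,8} D(W)={3,4,5,6,7,8}: X {3,4,5,7,8}->{3,4,5,7}; W {3,4,5,6,7,8}->{4,5,6,7,8}
Constraint 2 (W != Y) on D(W)={4,5,6,7,8} D(Y)={3,4,5,6,7,8}: no change
So after constraint 2: D(W) = {4,5,6,7,8}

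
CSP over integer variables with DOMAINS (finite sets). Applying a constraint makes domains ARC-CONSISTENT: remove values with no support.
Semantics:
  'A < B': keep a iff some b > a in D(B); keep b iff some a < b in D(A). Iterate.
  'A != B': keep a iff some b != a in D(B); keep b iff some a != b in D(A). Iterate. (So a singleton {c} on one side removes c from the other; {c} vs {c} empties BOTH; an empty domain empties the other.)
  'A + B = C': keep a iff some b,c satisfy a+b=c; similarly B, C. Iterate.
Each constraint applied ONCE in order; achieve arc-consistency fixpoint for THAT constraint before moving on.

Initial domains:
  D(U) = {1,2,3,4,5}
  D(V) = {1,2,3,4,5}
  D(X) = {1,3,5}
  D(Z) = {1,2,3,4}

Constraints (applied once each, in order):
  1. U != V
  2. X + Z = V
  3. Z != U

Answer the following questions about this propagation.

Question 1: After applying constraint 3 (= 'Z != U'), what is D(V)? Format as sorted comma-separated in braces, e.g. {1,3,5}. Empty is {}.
Answer: {2,3,4,5}

Derivation:
Constraint 1 (U != V) on D(U)={1,2,3,4,5} D(V)={1,2,3,4,5}: no change
Constraint 2 (X + Z = V) on D(X)={1,3,5} D(Z)={1,2,3,4} D(V)={1,2,3,4,5}: X {1,3,5}->{1,3}; V {1,2,3,4,5}->{2,3,4,5}
Constraint 3 (Z != U) on D(Z)={1,2,3,4} D(U)={1,2,3,4,5}: no change
So after constraint 3: D(V) = {2,3,4,5}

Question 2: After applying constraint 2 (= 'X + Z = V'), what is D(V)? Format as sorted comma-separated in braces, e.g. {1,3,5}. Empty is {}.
Constraint 1 (U != V) on D(U)={1,2,3,4,5} D(V)={1,2,3,4,5}: no change
Constraint 2 (X + Z = V) on D(X)={1,3,5} D(Z)={1,2,3,4} D(V)={1,2,3,4,5}: X {1,3,5}->{1,3}; V {1,2,3,4,5}->{2,3,4,5}
So after constraint 2: D(V) = {2,3,4,5}

Answer: {2,3,4,5}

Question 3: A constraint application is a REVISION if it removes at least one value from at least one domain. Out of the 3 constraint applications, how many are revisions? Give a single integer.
Constraint 1 (U != V) on D(U)={1,2,3,4,5} D(V)={1,2,3,4,5}: no change => not a revision
Constraint 2 (X + Z = V) on D(X)={1,3,5} D(Z)={1,2,3,4} D(V)={1,2,3,4,5}: X {1,3,5}->{1,3}; V {1,2,3,4,5}->{2,3,4,5} => REVISION
Constraint 3 (Z != U) on D(Z)={1,2,3,4} D(U)={1,2,3,4,5}: no change => not a revision
Total revisions = 1

Answer: 1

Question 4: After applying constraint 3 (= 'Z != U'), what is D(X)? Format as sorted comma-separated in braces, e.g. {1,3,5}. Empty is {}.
Constraint 1 (U != V) on D(U)={1,2,3,4,5} D(V)={1,2,3,4,5}: no change
Constraint 2 (X + Z = V) on D(X)={1,3,5} D(Z)={1,2,3,4} D(V)={1,2,3,4,5}: X {1,3,5}->{1,3}; V {1,2,3,4,5}->{2,3,4,5}
Constraint 3 (Z != U) on D(Z)={1,2,3,4} D(U)={1,2,3,4,5}: no change
So after constraint 3: D(X) = {1,3}

Answer: {1,3}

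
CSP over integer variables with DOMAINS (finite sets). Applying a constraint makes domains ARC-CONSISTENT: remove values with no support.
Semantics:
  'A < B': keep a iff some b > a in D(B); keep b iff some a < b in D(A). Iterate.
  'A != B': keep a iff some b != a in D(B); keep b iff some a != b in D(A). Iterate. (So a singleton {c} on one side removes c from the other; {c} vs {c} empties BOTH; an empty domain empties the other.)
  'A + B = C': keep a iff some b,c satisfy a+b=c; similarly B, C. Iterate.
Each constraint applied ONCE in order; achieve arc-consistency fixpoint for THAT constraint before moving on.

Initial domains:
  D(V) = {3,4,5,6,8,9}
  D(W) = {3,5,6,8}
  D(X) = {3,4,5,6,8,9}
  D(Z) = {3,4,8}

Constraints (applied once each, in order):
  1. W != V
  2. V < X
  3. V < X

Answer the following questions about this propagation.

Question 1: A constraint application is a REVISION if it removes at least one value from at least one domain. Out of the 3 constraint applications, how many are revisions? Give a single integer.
Answer: 1

Derivation:
Constraint 1 (W != V) on D(W)={3,5,6,8} D(V)={3,4,5,6,8,9}: no change => not a revision
Constraint 2 (V < X) on D(V)={3,4,5,6,8,9} D(X)={3,4,5,6,8,9}: V {3,4,5,6,8,9}->{3,4,5,6,8}; X {3,4,5,6,8,9}->{4,5,6,8,9} => REVISION
Constraint 3 (V < X) on D(V)={3,4,5,6,8} D(X)={4,5,6,8,9}: no change => not a revision
Total revisions = 1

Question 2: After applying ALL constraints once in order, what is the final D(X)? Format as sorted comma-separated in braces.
Answer: {4,5,6,8,9}

Derivation:
Constraint 1 (W != V) on D(W)={3,5,6,8} D(V)={3,4,5,6,8,9}: no change
Constraint 2 (V < X) on D(V)={3,4,5,6,8,9} D(X)={3,4,5,6,8,9}: V {3,4,5,6,8,9}->{3,4,5,6,8}; X {3,4,5,6,8,9}->{4,5,6,8,9}
Constraint 3 (V < X) on D(V)={3,4,5,6,8} D(X)={4,5,6,8,9}: no change
So after all 3 constraints: D(X) = {4,5,6,8,9}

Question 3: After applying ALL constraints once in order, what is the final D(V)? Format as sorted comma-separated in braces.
Constraint 1 (W != V) on D(W)={3,5,6,8} D(V)={3,4,5,6,8,9}: no change
Constraint 2 (V < X) on D(V)={3,4,5,6,8,9} D(X)={3,4,5,6,8,9}: V {3,4,5,6,8,9}->{3,4,5,6,8}; X {3,4,5,6,8,9}->{4,5,6,8,9}
Constraint 3 (V < X) on D(V)={3,4,5,6,8} D(X)={4,5,6,8,9}: no change
So after all 3 constraints: D(V) = {3,4,5,6,8}

Answer: {3,4,5,6,8}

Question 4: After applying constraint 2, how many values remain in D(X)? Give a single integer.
Answer: 5

Derivation:
Constraint 1 (W != V) on D(W)={3,5,6,8} D(V)={3,4,5,6,8,9}: no change
Constraint 2 (V < X) on D(V)={3,4,5,6,8,9} D(X)={3,4,5,6,8,9}: V {3,4,5,6,8,9}->{3,4,5,6,8}; X {3,4,5,6,8,9}->{4,5,6,8,9}
So after constraint 2: D(X)={4,5,6,8,9}, size = 5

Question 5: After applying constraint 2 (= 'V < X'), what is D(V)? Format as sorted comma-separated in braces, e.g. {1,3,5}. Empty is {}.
Answer: {3,4,5,6,8}

Derivation:
Constraint 1 (W != V) on D(W)={3,5,6,8} D(V)={3,4,5,6,8,9}: no change
Constraint 2 (V < X) on D(V)={3,4,5,6,8,9} D(X)={3,4,5,6,8,9}: V {3,4,5,6,8,9}->{3,4,5,6,8}; X {3,4,5,6,8,9}->{4,5,6,8,9}
So after constraint 2: D(V) = {3,4,5,6,8}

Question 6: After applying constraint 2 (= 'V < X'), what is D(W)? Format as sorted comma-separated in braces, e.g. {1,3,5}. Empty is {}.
Answer: {3,5,6,8}

Derivation:
Constraint 1 (W != V) on D(W)={3,5,6,8} D(V)={3,4,5,6,8,9}: no change
Constraint 2 (V < X) on D(V)={3,4,5,6,8,9} D(X)={3,4,5,6,8,9}: V {3,4,5,6,8,9}->{3,4,5,6,8}; X {3,4,5,6,8,9}->{4,5,6,8,9}
So after constraint 2: D(W) = {3,5,6,8}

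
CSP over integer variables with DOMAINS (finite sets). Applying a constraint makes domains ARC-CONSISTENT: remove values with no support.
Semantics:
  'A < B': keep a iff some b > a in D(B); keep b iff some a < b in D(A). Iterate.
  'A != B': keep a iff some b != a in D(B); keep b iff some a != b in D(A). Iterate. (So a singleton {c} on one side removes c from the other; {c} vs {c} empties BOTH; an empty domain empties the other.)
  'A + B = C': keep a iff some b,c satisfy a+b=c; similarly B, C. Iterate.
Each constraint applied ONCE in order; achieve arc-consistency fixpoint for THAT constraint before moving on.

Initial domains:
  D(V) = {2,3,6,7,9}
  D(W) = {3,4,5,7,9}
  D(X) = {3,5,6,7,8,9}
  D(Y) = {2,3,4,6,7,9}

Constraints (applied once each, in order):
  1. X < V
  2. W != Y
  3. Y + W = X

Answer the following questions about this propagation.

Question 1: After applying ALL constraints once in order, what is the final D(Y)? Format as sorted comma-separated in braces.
Answer: {2,3,4}

Derivation:
Constraint 1 (X < V) on D(X)={3,5,6,7,8,9} D(V)={2,3,6,7,9}: X {3,5,6,7,8,9}->{3,5,6,7,8}; V {2,3,6,7,9}->{6,7,9}
Constraint 2 (W != Y) on D(W)={3,4,5,7,9} D(Y)={2,3,4,6,7,9}: no change
Constraint 3 (Y + W = X) on D(Y)={2,3,4,6,7,9} D(W)={3,4,5,7,9} D(X)={3,5,6,7,8}: Y {2,3,4,6,7,9}->{2,3,4}; W {3,4,5,7,9}->{3,4,5}; X {3,5,6,7,8}->{5,6,7,8}
So after all 3 constraints: D(Y) = {2,3,4}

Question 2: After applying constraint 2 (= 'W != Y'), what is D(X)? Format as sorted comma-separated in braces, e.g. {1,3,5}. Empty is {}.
Answer: {3,5,6,7,8}

Derivation:
Constraint 1 (X < V) on D(X)={3,5,6,7,8,9} D(V)={2,3,6,7,9}: X {3,5,6,7,8,9}->{3,5,6,7,8}; V {2,3,6,7,9}->{6,7,9}
Constraint 2 (W != Y) on D(W)={3,4,5,7,9} D(Y)={2,3,4,6,7,9}: no change
So after constraint 2: D(X) = {3,5,6,7,8}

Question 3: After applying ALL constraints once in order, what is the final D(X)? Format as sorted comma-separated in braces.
Answer: {5,6,7,8}

Derivation:
Constraint 1 (X < V) on D(X)={3,5,6,7,8,9} D(V)={2,3,6,7,9}: X {3,5,6,7,8,9}->{3,5,6,7,8}; V {2,3,6,7,9}->{6,7,9}
Constraint 2 (W != Y) on D(W)={3,4,5,7,9} D(Y)={2,3,4,6,7,9}: no change
Constraint 3 (Y + W = X) on D(Y)={2,3,4,6,7,9} D(W)={3,4,5,7,9} D(X)={3,5,6,7,8}: Y {2,3,4,6,7,9}->{2,3,4}; W {3,4,5,7,9}->{3,4,5}; X {3,5,6,7,8}->{5,6,7,8}
So after all 3 constraints: D(X) = {5,6,7,8}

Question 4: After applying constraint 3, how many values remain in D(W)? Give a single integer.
Answer: 3

Derivation:
Constraint 1 (X < V) on D(X)={3,5,6,7,8,9} D(V)={2,3,6,7,9}: X {3,5,6,7,8,9}->{3,5,6,7,8}; V {2,3,6,7,9}->{6,7,9}
Constraint 2 (W != Y) on D(W)={3,4,5,7,9} D(Y)={2,3,4,6,7,9}: no change
Constraint 3 (Y + W = X) on D(Y)={2,3,4,6,7,9} D(W)={3,4,5,7,9} D(X)={3,5,6,7,8}: Y {2,3,4,6,7,9}->{2,3,4}; W {3,4,5,7,9}->{3,4,5}; X {3,5,6,7,8}->{5,6,7,8}
So after constraint 3: D(W)={3,4,5}, size = 3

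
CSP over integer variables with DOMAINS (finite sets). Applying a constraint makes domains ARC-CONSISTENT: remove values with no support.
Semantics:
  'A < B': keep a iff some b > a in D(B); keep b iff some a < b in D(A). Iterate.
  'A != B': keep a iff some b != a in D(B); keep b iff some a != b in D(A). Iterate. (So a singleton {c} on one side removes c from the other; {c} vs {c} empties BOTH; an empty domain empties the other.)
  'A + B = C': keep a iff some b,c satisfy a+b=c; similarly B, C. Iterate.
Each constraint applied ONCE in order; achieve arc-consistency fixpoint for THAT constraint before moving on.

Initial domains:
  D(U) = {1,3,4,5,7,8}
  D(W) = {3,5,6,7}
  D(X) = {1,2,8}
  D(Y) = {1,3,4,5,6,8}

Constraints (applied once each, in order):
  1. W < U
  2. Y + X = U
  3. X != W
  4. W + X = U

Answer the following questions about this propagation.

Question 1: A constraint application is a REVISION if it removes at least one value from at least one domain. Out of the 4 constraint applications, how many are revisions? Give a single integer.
Answer: 2

Derivation:
Constraint 1 (W < U) on D(W)={3,5,6,7} D(U)={1,3,4,5,7,8}: U {1,3,4,5,7,8}->{4,5,7,8} => REVISION
Constraint 2 (Y + X = U) on D(Y)={1,3,4,5,6,8} D(X)={1,2,8} D(U)={4,5,7,8}: Y {1,3,4,5,6,8}->{3,4,5,6}; X {1,2,8}->{1,2} => REVISION
Constraint 3 (X != W) on D(X)={1,2} D(W)={3,5,6,7}: no change => not a revision
Constraint 4 (W + X = U) on D(W)={3,5,6,7} D(X)={1,2} D(U)={4,5,7,8}: no change => not a revision
Total revisions = 2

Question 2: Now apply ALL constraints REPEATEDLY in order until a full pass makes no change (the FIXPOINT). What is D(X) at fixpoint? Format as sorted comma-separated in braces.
pass 0 (initial): D(X)={1,2,8}
pass 1: U {1,3,4,5,7,8}->{4,5,7,8}; X {1,2,8}->{1,2}; Y {1,3,4,5,6,8}->{3,4,5,6}
pass 2: no change
Fixpoint after 2 passes: D(X) = {1,2}

Answer: {1,2}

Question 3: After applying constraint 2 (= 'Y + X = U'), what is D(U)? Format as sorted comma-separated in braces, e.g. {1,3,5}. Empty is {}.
Constraint 1 (W < U) on D(W)={3,5,6,7} D(U)={1,3,4,5,7,8}: U {1,3,4,5,7,8}->{4,5,7,8}
Constraint 2 (Y + X = U) on D(Y)={1,3,4,5,6,8} D(X)={1,2,8} D(U)={4,5,7,8}: Y {1,3,4,5,6,8}->{3,4,5,6}; X {1,2,8}->{1,2}
So after constraint 2: D(U) = {4,5,7,8}

Answer: {4,5,7,8}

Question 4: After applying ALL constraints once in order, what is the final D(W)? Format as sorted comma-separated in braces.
Constraint 1 (W < U) on D(W)={3,5,6,7} D(U)={1,3,4,5,7,8}: U {1,3,4,5,7,8}->{4,5,7,8}
Constraint 2 (Y + X = U) on D(Y)={1,3,4,5,6,8} D(X)={1,2,8} D(U)={4,5,7,8}: Y {1,3,4,5,6,8}->{3,4,5,6}; X {1,2,8}->{1,2}
Constraint 3 (X != W) on D(X)={1,2} D(W)={3,5,6,7}: no change
Constraint 4 (W + X = U) on D(W)={3,5,6,7} D(X)={1,2} D(U)={4,5,7,8}: no change
So after all 4 constraints: D(W) = {3,5,6,7}

Answer: {3,5,6,7}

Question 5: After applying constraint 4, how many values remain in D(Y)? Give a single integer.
Constraint 1 (W < U) on D(W)={3,5,6,7} D(U)={1,3,4,5,7,8}: U {1,3,4,5,7,8}->{4,5,7,8}
Constraint 2 (Y + X = U) on D(Y)={1,3,4,5,6,8} D(X)={1,2,8} D(U)={4,5,7,8}: Y {1,3,4,5,6,8}->{3,4,5,6}; X {1,2,8}->{1,2}
Constraint 3 (X != W) on D(X)={1,2} D(W)={3,5,6,7}: no change
Constraint 4 (W + X = U) on D(W)={3,5,6,7} D(X)={1,2} D(U)={4,5,7,8}: no change
So after constraint 4: D(Y)={3,4,5,6}, size = 4

Answer: 4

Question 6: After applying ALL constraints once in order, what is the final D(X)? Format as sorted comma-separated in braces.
Constraint 1 (W < U) on D(W)={3,5,6,7} D(U)={1,3,4,5,7,8}: U {1,3,4,5,7,8}->{4,5,7,8}
Constraint 2 (Y + X = U) on D(Y)={1,3,4,5,6,8} D(X)={1,2,8} D(U)={4,5,7,8}: Y {1,3,4,5,6,8}->{3,4,5,6}; X {1,2,8}->{1,2}
Constraint 3 (X != W) on D(X)={1,2} D(W)={3,5,6,7}: no change
Constraint 4 (W + X = U) on D(W)={3,5,6,7} D(X)={1,2} D(U)={4,5,7,8}: no change
So after all 4 constraints: D(X) = {1,2}

Answer: {1,2}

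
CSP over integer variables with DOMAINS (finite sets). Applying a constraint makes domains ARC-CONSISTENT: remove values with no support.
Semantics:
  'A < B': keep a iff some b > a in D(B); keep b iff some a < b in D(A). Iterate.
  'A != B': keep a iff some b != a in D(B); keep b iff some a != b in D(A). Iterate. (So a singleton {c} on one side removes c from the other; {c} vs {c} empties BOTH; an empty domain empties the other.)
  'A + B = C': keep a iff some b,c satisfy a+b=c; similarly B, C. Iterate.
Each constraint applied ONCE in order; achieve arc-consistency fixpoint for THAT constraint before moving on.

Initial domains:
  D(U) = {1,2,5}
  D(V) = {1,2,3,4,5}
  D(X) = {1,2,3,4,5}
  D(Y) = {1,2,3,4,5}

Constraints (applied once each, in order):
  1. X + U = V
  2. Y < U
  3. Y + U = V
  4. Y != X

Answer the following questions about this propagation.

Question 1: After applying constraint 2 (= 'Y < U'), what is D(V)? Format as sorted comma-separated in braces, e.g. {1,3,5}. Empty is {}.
Answer: {2,3,4,5}

Derivation:
Constraint 1 (X + U = V) on D(X)={1,2,3,4,5} D(U)={1,2,5} D(V)={1,2,3,4,5}: X {1,2,3,4,5}->{1,2,3,4}; U {1,2,5}->{1,2}; V {1,2,3,4,5}->{2,3,4,5}
Constraint 2 (Y < U) on D(Y)={1,2,3,4,5} D(U)={1,2}: Y {1,2,3,4,5}->{1}; U {1,2}->{2}
So after constraint 2: D(V) = {2,3,4,5}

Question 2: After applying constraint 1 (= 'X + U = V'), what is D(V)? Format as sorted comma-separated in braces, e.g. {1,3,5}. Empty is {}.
Answer: {2,3,4,5}

Derivation:
Constraint 1 (X + U = V) on D(X)={1,2,3,4,5} D(U)={1,2,5} D(V)={1,2,3,4,5}: X {1,2,3,4,5}->{1,2,3,4}; U {1,2,5}->{1,2}; V {1,2,3,4,5}->{2,3,4,5}
So after constraint 1: D(V) = {2,3,4,5}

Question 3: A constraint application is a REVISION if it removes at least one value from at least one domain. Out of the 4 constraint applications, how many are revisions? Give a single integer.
Answer: 4

Derivation:
Constraint 1 (X + U = V) on D(X)={1,2,3,4,5} D(U)={1,2,5} D(V)={1,2,3,4,5}: X {1,2,3,4,5}->{1,2,3,4}; U {1,2,5}->{1,2}; V {1,2,3,4,5}->{2,3,4,5} => REVISION
Constraint 2 (Y < U) on D(Y)={1,2,3,4,5} D(U)={1,2}: Y {1,2,3,4,5}->{1}; U {1,2}->{2} => REVISION
Constraint 3 (Y + U = V) on D(Y)={1} D(U)={2} D(V)={2,3,4,5}: V {2,3,4,5}->{3} => REVISION
Constraint 4 (Y != X) on D(Y)={1} D(X)={1,2,3,4}: X {1,2,3,4}->{2,3,4} => REVISION
Total revisions = 4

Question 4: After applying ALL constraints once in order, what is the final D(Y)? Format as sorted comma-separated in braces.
Constraint 1 (X + U = V) on D(X)={1,2,3,4,5} D(U)={1,2,5} D(V)={1,2,3,4,5}: X {1,2,3,4,5}->{1,2,3,4}; U {1,2,5}->{1,2}; V {1,2,3,4,5}->{2,3,4,5}
Constraint 2 (Y < U) on D(Y)={1,2,3,4,5} D(U)={1,2}: Y {1,2,3,4,5}->{1}; U {1,2}->{2}
Constraint 3 (Y + U = V) on D(Y)={1} D(U)={2} D(V)={2,3,4,5}: V {2,3,4,5}->{3}
Constraint 4 (Y != X) on D(Y)={1} D(X)={1,2,3,4}: X {1,2,3,4}->{2,3,4}
So after all 4 constraints: D(Y) = {1}

Answer: {1}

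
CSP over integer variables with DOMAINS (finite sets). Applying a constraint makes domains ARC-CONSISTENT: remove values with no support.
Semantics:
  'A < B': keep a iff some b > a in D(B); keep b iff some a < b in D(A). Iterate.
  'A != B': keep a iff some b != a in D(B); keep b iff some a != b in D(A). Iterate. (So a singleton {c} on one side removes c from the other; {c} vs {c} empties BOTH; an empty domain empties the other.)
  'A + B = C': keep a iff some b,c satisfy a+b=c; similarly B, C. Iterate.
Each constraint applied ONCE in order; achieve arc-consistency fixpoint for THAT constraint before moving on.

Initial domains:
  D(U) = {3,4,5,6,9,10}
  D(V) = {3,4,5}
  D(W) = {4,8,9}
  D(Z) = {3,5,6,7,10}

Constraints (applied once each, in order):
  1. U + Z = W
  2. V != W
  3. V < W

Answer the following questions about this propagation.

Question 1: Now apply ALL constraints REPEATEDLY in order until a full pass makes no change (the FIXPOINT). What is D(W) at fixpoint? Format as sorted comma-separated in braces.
Answer: {8,9}

Derivation:
pass 0 (initial): D(W)={4,8,9}
pass 1: U {3,4,5,6,9,10}->{3,4,5,6}; W {4,8,9}->{8,9}; Z {3,5,6,7,10}->{3,5,6}
pass 2: no change
Fixpoint after 2 passes: D(W) = {8,9}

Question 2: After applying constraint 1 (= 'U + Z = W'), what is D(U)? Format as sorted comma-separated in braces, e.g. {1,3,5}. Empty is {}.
Constraint 1 (U + Z = W) on D(U)={3,4,5,6,9,10} D(Z)={3,5,6,7,10} D(W)={4,8,9}: U {3,4,5,6,9,10}->{3,4,5,6}; Z {3,5,6,7,10}->{3,5,6}; W {4,8,9}->{8,9}
So after constraint 1: D(U) = {3,4,5,6}

Answer: {3,4,5,6}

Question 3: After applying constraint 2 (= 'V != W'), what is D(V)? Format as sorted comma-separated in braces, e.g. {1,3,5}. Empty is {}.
Constraint 1 (U + Z = W) on D(U)={3,4,5,6,9,10} D(Z)={3,5,6,7,10} D(W)={4,8,9}: U {3,4,5,6,9,10}->{3,4,5,6}; Z {3,5,6,7,10}->{3,5,6}; W {4,8,9}->{8,9}
Constraint 2 (V != W) on D(V)={3,4,5} D(W)={8,9}: no change
So after constraint 2: D(V) = {3,4,5}

Answer: {3,4,5}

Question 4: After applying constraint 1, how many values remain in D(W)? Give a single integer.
Constraint 1 (U + Z = W) on D(U)={3,4,5,6,9,10} D(Z)={3,5,6,7,10} D(W)={4,8,9}: U {3,4,5,6,9,10}->{3,4,5,6}; Z {3,5,6,7,10}->{3,5,6}; W {4,8,9}->{8,9}
So after constraint 1: D(W)={8,9}, size = 2

Answer: 2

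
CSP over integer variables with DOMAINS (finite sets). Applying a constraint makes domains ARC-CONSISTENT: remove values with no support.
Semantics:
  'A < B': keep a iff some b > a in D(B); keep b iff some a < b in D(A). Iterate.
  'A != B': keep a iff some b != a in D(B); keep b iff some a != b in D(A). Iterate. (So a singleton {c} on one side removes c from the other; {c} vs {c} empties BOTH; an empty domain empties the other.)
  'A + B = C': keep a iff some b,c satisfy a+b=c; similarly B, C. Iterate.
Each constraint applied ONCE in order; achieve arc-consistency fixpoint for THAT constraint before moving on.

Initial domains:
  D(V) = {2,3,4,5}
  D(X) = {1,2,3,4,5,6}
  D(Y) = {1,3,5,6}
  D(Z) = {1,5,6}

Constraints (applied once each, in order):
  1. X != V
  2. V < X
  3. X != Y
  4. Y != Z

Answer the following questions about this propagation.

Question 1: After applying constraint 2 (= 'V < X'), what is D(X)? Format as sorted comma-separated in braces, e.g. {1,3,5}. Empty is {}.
Constraint 1 (X != V) on D(X)={1,2,3,4,5,6} D(V)={2,3,4,5}: no change
Constraint 2 (V < X) on D(V)={2,3,4,5} D(X)={1,2,3,4,5,6}: X {1,2,3,4,5,6}->{3,4,5,6}
So after constraint 2: D(X) = {3,4,5,6}

Answer: {3,4,5,6}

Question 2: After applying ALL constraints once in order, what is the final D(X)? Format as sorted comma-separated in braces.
Answer: {3,4,5,6}

Derivation:
Constraint 1 (X != V) on D(X)={1,2,3,4,5,6} D(V)={2,3,4,5}: no change
Constraint 2 (V < X) on D(V)={2,3,4,5} D(X)={1,2,3,4,5,6}: X {1,2,3,4,5,6}->{3,4,5,6}
Constraint 3 (X != Y) on D(X)={3,4,5,6} D(Y)={1,3,5,6}: no change
Constraint 4 (Y != Z) on D(Y)={1,3,5,6} D(Z)={1,5,6}: no change
So after all 4 constraints: D(X) = {3,4,5,6}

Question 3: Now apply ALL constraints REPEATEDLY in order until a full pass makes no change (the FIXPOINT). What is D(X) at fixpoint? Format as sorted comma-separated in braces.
Answer: {3,4,5,6}

Derivation:
pass 0 (initial): D(X)={1,2,3,4,5,6}
pass 1: X {1,2,3,4,5,6}->{3,4,5,6}
pass 2: no change
Fixpoint after 2 passes: D(X) = {3,4,5,6}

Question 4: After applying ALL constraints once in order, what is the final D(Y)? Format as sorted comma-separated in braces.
Answer: {1,3,5,6}

Derivation:
Constraint 1 (X != V) on D(X)={1,2,3,4,5,6} D(V)={2,3,4,5}: no change
Constraint 2 (V < X) on D(V)={2,3,4,5} D(X)={1,2,3,4,5,6}: X {1,2,3,4,5,6}->{3,4,5,6}
Constraint 3 (X != Y) on D(X)={3,4,5,6} D(Y)={1,3,5,6}: no change
Constraint 4 (Y != Z) on D(Y)={1,3,5,6} D(Z)={1,5,6}: no change
So after all 4 constraints: D(Y) = {1,3,5,6}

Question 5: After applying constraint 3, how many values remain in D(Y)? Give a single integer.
Constraint 1 (X != V) on D(X)={1,2,3,4,5,6} D(V)={2,3,4,5}: no change
Constraint 2 (V < X) on D(V)={2,3,4,5} D(X)={1,2,3,4,5,6}: X {1,2,3,4,5,6}->{3,4,5,6}
Constraint 3 (X != Y) on D(X)={3,4,5,6} D(Y)={1,3,5,6}: no change
So after constraint 3: D(Y)={1,3,5,6}, size = 4

Answer: 4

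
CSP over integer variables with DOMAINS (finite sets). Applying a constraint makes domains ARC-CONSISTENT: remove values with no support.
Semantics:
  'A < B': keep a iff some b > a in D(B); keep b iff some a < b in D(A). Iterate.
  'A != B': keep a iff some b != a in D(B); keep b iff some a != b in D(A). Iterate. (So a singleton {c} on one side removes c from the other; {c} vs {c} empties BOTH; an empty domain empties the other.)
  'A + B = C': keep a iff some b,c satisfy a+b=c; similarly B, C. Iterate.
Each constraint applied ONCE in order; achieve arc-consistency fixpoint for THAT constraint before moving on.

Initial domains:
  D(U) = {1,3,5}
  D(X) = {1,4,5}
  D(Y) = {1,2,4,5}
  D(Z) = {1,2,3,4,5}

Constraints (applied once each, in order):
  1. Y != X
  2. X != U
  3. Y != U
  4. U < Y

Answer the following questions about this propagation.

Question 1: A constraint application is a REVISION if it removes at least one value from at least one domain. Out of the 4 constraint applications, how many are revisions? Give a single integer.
Constraint 1 (Y != X) on D(Y)={1,2,4,5} D(X)={1,4,5}: no change => not a revision
Constraint 2 (X != U) on D(X)={1,4,5} D(U)={1,3,5}: no change => not a revision
Constraint 3 (Y != U) on D(Y)={1,2,4,5} D(U)={1,3,5}: no change => not a revision
Constraint 4 (U < Y) on D(U)={1,3,5} D(Y)={1,2,4,5}: U {1,3,5}->{1,3}; Y {1,2,4,5}->{2,4,5} => REVISION
Total revisions = 1

Answer: 1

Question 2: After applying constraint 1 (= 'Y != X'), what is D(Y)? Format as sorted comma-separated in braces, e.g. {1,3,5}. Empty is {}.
Answer: {1,2,4,5}

Derivation:
Constraint 1 (Y != X) on D(Y)={1,2,4,5} D(X)={1,4,5}: no change
So after constraint 1: D(Y) = {1,2,4,5}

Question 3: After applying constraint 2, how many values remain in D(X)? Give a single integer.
Answer: 3

Derivation:
Constraint 1 (Y != X) on D(Y)={1,2,4,5} D(X)={1,4,5}: no change
Constraint 2 (X != U) on D(X)={1,4,5} D(U)={1,3,5}: no change
So after constraint 2: D(X)={1,4,5}, size = 3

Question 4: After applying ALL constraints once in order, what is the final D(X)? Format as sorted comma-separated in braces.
Answer: {1,4,5}

Derivation:
Constraint 1 (Y != X) on D(Y)={1,2,4,5} D(X)={1,4,5}: no change
Constraint 2 (X != U) on D(X)={1,4,5} D(U)={1,3,5}: no change
Constraint 3 (Y != U) on D(Y)={1,2,4,5} D(U)={1,3,5}: no change
Constraint 4 (U < Y) on D(U)={1,3,5} D(Y)={1,2,4,5}: U {1,3,5}->{1,3}; Y {1,2,4,5}->{2,4,5}
So after all 4 constraints: D(X) = {1,4,5}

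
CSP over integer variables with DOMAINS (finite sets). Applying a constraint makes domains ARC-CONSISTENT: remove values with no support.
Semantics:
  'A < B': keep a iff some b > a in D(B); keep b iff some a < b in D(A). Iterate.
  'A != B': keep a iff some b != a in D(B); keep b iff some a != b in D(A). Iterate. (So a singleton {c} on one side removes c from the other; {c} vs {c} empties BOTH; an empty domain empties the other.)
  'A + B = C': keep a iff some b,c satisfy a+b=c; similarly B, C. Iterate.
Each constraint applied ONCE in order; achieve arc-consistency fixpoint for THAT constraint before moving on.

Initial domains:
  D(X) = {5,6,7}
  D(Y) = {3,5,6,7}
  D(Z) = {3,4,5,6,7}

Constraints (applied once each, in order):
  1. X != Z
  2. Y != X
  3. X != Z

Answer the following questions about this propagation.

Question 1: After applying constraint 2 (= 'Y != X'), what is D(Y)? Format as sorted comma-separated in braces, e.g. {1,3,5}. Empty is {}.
Answer: {3,5,6,7}

Derivation:
Constraint 1 (X != Z) on D(X)={5,6,7} D(Z)={3,4,5,6,7}: no change
Constraint 2 (Y != X) on D(Y)={3,5,6,7} D(X)={5,6,7}: no change
So after constraint 2: D(Y) = {3,5,6,7}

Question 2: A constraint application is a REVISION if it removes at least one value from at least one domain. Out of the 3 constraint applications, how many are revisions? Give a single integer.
Constraint 1 (X != Z) on D(X)={5,6,7} D(Z)={3,4,5,6,7}: no change => not a revision
Constraint 2 (Y != X) on D(Y)={3,5,6,7} D(X)={5,6,7}: no change => not a revision
Constraint 3 (X != Z) on D(X)={5,6,7} D(Z)={3,4,5,6,7}: no change => not a revision
Total revisions = 0

Answer: 0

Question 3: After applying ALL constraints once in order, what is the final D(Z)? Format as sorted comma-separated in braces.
Constraint 1 (X != Z) on D(X)={5,6,7} D(Z)={3,4,5,6,7}: no change
Constraint 2 (Y != X) on D(Y)={3,5,6,7} D(X)={5,6,7}: no change
Constraint 3 (X != Z) on D(X)={5,6,7} D(Z)={3,4,5,6,7}: no change
So after all 3 constraints: D(Z) = {3,4,5,6,7}

Answer: {3,4,5,6,7}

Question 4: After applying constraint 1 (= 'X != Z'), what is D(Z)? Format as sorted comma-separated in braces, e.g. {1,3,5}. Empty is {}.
Answer: {3,4,5,6,7}

Derivation:
Constraint 1 (X != Z) on D(X)={5,6,7} D(Z)={3,4,5,6,7}: no change
So after constraint 1: D(Z) = {3,4,5,6,7}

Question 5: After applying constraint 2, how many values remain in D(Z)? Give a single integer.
Answer: 5

Derivation:
Constraint 1 (X != Z) on D(X)={5,6,7} D(Z)={3,4,5,6,7}: no change
Constraint 2 (Y != X) on D(Y)={3,5,6,7} D(X)={5,6,7}: no change
So after constraint 2: D(Z)={3,4,5,6,7}, size = 5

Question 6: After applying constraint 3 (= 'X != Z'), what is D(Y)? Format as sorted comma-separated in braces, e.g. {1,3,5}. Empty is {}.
Answer: {3,5,6,7}

Derivation:
Constraint 1 (X != Z) on D(X)={5,6,7} D(Z)={3,4,5,6,7}: no change
Constraint 2 (Y != X) on D(Y)={3,5,6,7} D(X)={5,6,7}: no change
Constraint 3 (X != Z) on D(X)={5,6,7} D(Z)={3,4,5,6,7}: no change
So after constraint 3: D(Y) = {3,5,6,7}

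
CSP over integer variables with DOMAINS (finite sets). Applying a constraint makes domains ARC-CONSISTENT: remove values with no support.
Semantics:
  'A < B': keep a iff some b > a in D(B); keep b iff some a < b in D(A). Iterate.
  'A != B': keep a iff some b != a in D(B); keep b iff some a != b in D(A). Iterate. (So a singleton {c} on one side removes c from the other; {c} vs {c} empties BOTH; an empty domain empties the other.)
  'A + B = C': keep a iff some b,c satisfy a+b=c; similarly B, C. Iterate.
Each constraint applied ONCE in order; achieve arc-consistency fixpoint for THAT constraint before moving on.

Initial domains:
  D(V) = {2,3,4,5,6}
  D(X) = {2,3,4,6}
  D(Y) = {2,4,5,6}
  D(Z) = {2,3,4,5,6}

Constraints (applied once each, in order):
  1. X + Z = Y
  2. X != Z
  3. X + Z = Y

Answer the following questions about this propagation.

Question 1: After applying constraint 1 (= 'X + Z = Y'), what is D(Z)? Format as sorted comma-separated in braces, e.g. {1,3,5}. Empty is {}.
Constraint 1 (X + Z = Y) on D(X)={2,3,4,6} D(Z)={2,3,4,5,6} D(Y)={2,4,5,6}: X {2,3,4,6}->{2,3,4}; Z {2,3,4,5,6}->{2,3,4}; Y {2,4,5,6}->{4,5,6}
So after constraint 1: D(Z) = {2,3,4}

Answer: {2,3,4}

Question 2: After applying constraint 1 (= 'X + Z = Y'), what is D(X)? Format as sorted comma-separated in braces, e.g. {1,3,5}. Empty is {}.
Answer: {2,3,4}

Derivation:
Constraint 1 (X + Z = Y) on D(X)={2,3,4,6} D(Z)={2,3,4,5,6} D(Y)={2,4,5,6}: X {2,3,4,6}->{2,3,4}; Z {2,3,4,5,6}->{2,3,4}; Y {2,4,5,6}->{4,5,6}
So after constraint 1: D(X) = {2,3,4}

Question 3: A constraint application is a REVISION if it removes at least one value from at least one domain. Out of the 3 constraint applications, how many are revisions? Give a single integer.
Answer: 1

Derivation:
Constraint 1 (X + Z = Y) on D(X)={2,3,4,6} D(Z)={2,3,4,5,6} D(Y)={2,4,5,6}: X {2,3,4,6}->{2,3,4}; Z {2,3,4,5,6}->{2,3,4}; Y {2,4,5,6}->{4,5,6} => REVISION
Constraint 2 (X != Z) on D(X)={2,3,4} D(Z)={2,3,4}: no change => not a revision
Constraint 3 (X + Z = Y) on D(X)={2,3,4} D(Z)={2,3,4} D(Y)={4,5,6}: no change => not a revision
Total revisions = 1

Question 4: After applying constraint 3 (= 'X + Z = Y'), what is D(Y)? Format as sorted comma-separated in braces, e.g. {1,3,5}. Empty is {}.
Constraint 1 (X + Z = Y) on D(X)={2,3,4,6} D(Z)={2,3,4,5,6} D(Y)={2,4,5,6}: X {2,3,4,6}->{2,3,4}; Z {2,3,4,5,6}->{2,3,4}; Y {2,4,5,6}->{4,5,6}
Constraint 2 (X != Z) on D(X)={2,3,4} D(Z)={2,3,4}: no change
Constraint 3 (X + Z = Y) on D(X)={2,3,4} D(Z)={2,3,4} D(Y)={4,5,6}: no change
So after constraint 3: D(Y) = {4,5,6}

Answer: {4,5,6}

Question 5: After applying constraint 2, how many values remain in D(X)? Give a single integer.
Answer: 3

Derivation:
Constraint 1 (X + Z = Y) on D(X)={2,3,4,6} D(Z)={2,3,4,5,6} D(Y)={2,4,5,6}: X {2,3,4,6}->{2,3,4}; Z {2,3,4,5,6}->{2,3,4}; Y {2,4,5,6}->{4,5,6}
Constraint 2 (X != Z) on D(X)={2,3,4} D(Z)={2,3,4}: no change
So after constraint 2: D(X)={2,3,4}, size = 3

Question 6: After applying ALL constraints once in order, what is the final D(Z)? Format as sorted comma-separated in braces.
Constraint 1 (X + Z = Y) on D(X)={2,3,4,6} D(Z)={2,3,4,5,6} D(Y)={2,4,5,6}: X {2,3,4,6}->{2,3,4}; Z {2,3,4,5,6}->{2,3,4}; Y {2,4,5,6}->{4,5,6}
Constraint 2 (X != Z) on D(X)={2,3,4} D(Z)={2,3,4}: no change
Constraint 3 (X + Z = Y) on D(X)={2,3,4} D(Z)={2,3,4} D(Y)={4,5,6}: no change
So after all 3 constraints: D(Z) = {2,3,4}

Answer: {2,3,4}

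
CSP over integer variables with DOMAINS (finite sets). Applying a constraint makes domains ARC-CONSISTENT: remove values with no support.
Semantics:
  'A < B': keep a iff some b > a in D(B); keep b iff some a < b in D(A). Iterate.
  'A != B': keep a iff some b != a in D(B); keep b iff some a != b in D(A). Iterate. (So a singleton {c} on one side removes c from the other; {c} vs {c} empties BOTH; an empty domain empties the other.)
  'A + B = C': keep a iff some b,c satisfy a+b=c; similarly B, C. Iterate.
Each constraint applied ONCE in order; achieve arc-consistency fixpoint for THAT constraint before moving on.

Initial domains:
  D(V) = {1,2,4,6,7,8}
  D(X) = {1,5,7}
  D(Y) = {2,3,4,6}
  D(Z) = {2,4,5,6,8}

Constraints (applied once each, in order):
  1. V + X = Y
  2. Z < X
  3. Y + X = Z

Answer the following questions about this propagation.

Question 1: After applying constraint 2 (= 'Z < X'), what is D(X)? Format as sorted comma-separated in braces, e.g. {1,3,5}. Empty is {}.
Constraint 1 (V + X = Y) on D(V)={1,2,4,6,7,8} D(X)={1,5,7} D(Y)={2,3,4,6}: V {1,2,4,6,7,8}->{1,2}; X {1,5,7}->{1,5}; Y {2,3,4,6}->{2,3,6}
Constraint 2 (Z < X) on D(Z)={2,4,5,6,8} D(X)={1,5}: Z {2,4,5,6,8}->{2,4}; X {1,5}->{5}
So after constraint 2: D(X) = {5}

Answer: {5}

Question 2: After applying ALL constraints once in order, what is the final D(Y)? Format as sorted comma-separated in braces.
Answer: {}

Derivation:
Constraint 1 (V + X = Y) on D(V)={1,2,4,6,7,8} D(X)={1,5,7} D(Y)={2,3,4,6}: V {1,2,4,6,7,8}->{1,2}; X {1,5,7}->{1,5}; Y {2,3,4,6}->{2,3,6}
Constraint 2 (Z < X) on D(Z)={2,4,5,6,8} D(X)={1,5}: Z {2,4,5,6,8}->{2,4}; X {1,5}->{5}
Constraint 3 (Y + X = Z) on D(Y)={2,3,6} D(X)={5} D(Z)={2,4}: Y {2,3,6}->{}; X {5}->{}; Z {2,4}->{}
So after all 3 constraints: D(Y) = {}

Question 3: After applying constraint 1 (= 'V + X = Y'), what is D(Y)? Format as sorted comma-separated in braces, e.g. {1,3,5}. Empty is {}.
Constraint 1 (V + X = Y) on D(V)={1,2,4,6,7,8} D(X)={1,5,7} D(Y)={2,3,4,6}: V {1,2,4,6,7,8}->{1,2}; X {1,5,7}->{1,5}; Y {2,3,4,6}->{2,3,6}
So after constraint 1: D(Y) = {2,3,6}

Answer: {2,3,6}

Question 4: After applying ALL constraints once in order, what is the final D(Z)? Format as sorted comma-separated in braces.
Answer: {}

Derivation:
Constraint 1 (V + X = Y) on D(V)={1,2,4,6,7,8} D(X)={1,5,7} D(Y)={2,3,4,6}: V {1,2,4,6,7,8}->{1,2}; X {1,5,7}->{1,5}; Y {2,3,4,6}->{2,3,6}
Constraint 2 (Z < X) on D(Z)={2,4,5,6,8} D(X)={1,5}: Z {2,4,5,6,8}->{2,4}; X {1,5}->{5}
Constraint 3 (Y + X = Z) on D(Y)={2,3,6} D(X)={5} D(Z)={2,4}: Y {2,3,6}->{}; X {5}->{}; Z {2,4}->{}
So after all 3 constraints: D(Z) = {}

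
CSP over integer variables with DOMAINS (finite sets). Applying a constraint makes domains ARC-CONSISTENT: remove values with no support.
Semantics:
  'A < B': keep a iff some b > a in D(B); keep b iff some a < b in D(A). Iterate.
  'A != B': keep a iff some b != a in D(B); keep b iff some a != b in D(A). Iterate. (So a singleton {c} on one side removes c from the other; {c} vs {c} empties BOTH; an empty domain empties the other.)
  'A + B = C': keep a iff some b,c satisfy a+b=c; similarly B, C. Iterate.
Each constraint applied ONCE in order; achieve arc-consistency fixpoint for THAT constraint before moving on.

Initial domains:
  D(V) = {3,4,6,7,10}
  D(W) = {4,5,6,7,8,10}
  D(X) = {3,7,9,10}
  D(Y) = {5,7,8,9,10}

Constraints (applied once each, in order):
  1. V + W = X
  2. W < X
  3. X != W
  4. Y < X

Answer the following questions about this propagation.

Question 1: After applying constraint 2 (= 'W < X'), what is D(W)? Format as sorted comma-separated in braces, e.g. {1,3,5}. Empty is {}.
Answer: {4,5,6,7}

Derivation:
Constraint 1 (V + W = X) on D(V)={3,4,6,7,10} D(W)={4,5,6,7,8,10} D(X)={3,7,9,10}: V {3,4,6,7,10}->{3,4,6}; W {4,5,6,7,8,10}->{4,5,6,7}; X {3,7,9,10}->{7,9,10}
Constraint 2 (W < X) on D(W)={4,5,6,7} D(X)={7,9,10}: no change
So after constraint 2: D(W) = {4,5,6,7}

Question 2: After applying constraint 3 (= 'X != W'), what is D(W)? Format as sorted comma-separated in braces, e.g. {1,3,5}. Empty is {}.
Constraint 1 (V + W = X) on D(V)={3,4,6,7,10} D(W)={4,5,6,7,8,10} D(X)={3,7,9,10}: V {3,4,6,7,10}->{3,4,6}; W {4,5,6,7,8,10}->{4,5,6,7}; X {3,7,9,10}->{7,9,10}
Constraint 2 (W < X) on D(W)={4,5,6,7} D(X)={7,9,10}: no change
Constraint 3 (X != W) on D(X)={7,9,10} D(W)={4,5,6,7}: no change
So after constraint 3: D(W) = {4,5,6,7}

Answer: {4,5,6,7}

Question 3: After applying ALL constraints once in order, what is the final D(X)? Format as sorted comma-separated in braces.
Constraint 1 (V + W = X) on D(V)={3,4,6,7,10} D(W)={4,5,6,7,8,10} D(X)={3,7,9,10}: V {3,4,6,7,10}->{3,4,6}; W {4,5,6,7,8,10}->{4,5,6,7}; X {3,7,9,10}->{7,9,10}
Constraint 2 (W < X) on D(W)={4,5,6,7} D(X)={7,9,10}: no change
Constraint 3 (X != W) on D(X)={7,9,10} D(W)={4,5,6,7}: no change
Constraint 4 (Y < X) on D(Y)={5,7,8,9,10} D(X)={7,9,10}: Y {5,7,8,9,10}->{5,7,8,9}
So after all 4 constraints: D(X) = {7,9,10}

Answer: {7,9,10}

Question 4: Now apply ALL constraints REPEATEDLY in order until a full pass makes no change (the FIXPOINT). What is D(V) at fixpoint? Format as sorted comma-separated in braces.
pass 0 (initial): D(V)={3,4,6,7,10}
pass 1: V {3,4,6,7,10}->{3,4,6}; W {4,5,6,7,8,10}->{4,5,6,7}; X {3,7,9,10}->{7,9,10}; Y {5,7,8,9,10}->{5,7,8,9}
pass 2: no change
Fixpoint after 2 passes: D(V) = {3,4,6}

Answer: {3,4,6}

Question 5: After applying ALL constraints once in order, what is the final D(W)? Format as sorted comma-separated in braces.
Answer: {4,5,6,7}

Derivation:
Constraint 1 (V + W = X) on D(V)={3,4,6,7,10} D(W)={4,5,6,7,8,10} D(X)={3,7,9,10}: V {3,4,6,7,10}->{3,4,6}; W {4,5,6,7,8,10}->{4,5,6,7}; X {3,7,9,10}->{7,9,10}
Constraint 2 (W < X) on D(W)={4,5,6,7} D(X)={7,9,10}: no change
Constraint 3 (X != W) on D(X)={7,9,10} D(W)={4,5,6,7}: no change
Constraint 4 (Y < X) on D(Y)={5,7,8,9,10} D(X)={7,9,10}: Y {5,7,8,9,10}->{5,7,8,9}
So after all 4 constraints: D(W) = {4,5,6,7}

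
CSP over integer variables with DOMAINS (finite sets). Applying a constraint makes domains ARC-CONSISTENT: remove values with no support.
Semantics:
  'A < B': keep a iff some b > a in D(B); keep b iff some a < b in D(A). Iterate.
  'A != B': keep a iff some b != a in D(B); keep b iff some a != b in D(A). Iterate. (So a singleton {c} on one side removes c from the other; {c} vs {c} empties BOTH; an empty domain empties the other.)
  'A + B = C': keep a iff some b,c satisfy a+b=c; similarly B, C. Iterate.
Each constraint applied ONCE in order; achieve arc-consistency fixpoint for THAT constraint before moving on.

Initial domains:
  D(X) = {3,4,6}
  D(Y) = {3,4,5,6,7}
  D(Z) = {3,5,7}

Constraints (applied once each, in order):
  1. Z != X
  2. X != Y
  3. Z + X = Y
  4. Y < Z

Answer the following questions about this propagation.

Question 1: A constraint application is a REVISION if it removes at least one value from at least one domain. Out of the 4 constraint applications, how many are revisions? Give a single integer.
Constraint 1 (Z != X) on D(Z)={3,5,7} D(X)={3,4,6}: no change => not a revision
Constraint 2 (X != Y) on D(X)={3,4,6} D(Y)={3,4,5,6,7}: no change => not a revision
Constraint 3 (Z + X = Y) on D(Z)={3,5,7} D(X)={3,4,6} D(Y)={3,4,5,6,7}: Z {3,5,7}->{3}; X {3,4,6}->{3,4}; Y {3,4,5,6,7}->{6,7} => REVISION
Constraint 4 (Y < Z) on D(Y)={6,7} D(Z)={3}: Y {6,7}->{}; Z {3}->{} => REVISION
Total revisions = 2

Answer: 2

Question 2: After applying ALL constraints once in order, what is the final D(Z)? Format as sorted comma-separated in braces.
Constraint 1 (Z != X) on D(Z)={3,5,7} D(X)={3,4,6}: no change
Constraint 2 (X != Y) on D(X)={3,4,6} D(Y)={3,4,5,6,7}: no change
Constraint 3 (Z + X = Y) on D(Z)={3,5,7} D(X)={3,4,6} D(Y)={3,4,5,6,7}: Z {3,5,7}->{3}; X {3,4,6}->{3,4}; Y {3,4,5,6,7}->{6,7}
Constraint 4 (Y < Z) on D(Y)={6,7} D(Z)={3}: Y {6,7}->{}; Z {3}->{}
So after all 4 constraints: D(Z) = {}

Answer: {}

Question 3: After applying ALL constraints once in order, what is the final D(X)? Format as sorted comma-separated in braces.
Constraint 1 (Z != X) on D(Z)={3,5,7} D(X)={3,4,6}: no change
Constraint 2 (X != Y) on D(X)={3,4,6} D(Y)={3,4,5,6,7}: no change
Constraint 3 (Z + X = Y) on D(Z)={3,5,7} D(X)={3,4,6} D(Y)={3,4,5,6,7}: Z {3,5,7}->{3}; X {3,4,6}->{3,4}; Y {3,4,5,6,7}->{6,7}
Constraint 4 (Y < Z) on D(Y)={6,7} D(Z)={3}: Y {6,7}->{}; Z {3}->{}
So after all 4 constraints: D(X) = {3,4}

Answer: {3,4}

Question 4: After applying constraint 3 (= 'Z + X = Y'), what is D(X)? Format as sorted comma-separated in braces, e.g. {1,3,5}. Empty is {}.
Constraint 1 (Z != X) on D(Z)={3,5,7} D(X)={3,4,6}: no change
Constraint 2 (X != Y) on D(X)={3,4,6} D(Y)={3,4,5,6,7}: no change
Constraint 3 (Z + X = Y) on D(Z)={3,5,7} D(X)={3,4,6} D(Y)={3,4,5,6,7}: Z {3,5,7}->{3}; X {3,4,6}->{3,4}; Y {3,4,5,6,7}->{6,7}
So after constraint 3: D(X) = {3,4}

Answer: {3,4}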